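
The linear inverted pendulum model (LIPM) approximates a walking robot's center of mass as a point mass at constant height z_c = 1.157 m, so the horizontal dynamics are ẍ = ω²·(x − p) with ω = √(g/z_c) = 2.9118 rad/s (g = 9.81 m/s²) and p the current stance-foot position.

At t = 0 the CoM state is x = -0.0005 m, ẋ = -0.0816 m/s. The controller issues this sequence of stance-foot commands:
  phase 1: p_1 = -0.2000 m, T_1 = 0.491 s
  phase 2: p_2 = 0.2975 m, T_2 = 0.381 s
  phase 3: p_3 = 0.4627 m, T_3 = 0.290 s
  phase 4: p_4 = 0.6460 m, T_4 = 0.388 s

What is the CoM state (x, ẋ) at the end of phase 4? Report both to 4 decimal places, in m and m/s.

phase 1: p=-0.2000, T=0.491, ωT=1.429694, cosh=2.208401, sinh=1.969019; start (x,ẋ)=(-0.000500, -0.081600) → end (x,ẋ)=(0.185396, 0.963606)
phase 2: p=0.2975, T=0.381, ωT=1.109396, cosh=1.681142, sinh=1.351384; start (x,ẋ)=(0.185396, 0.963606) → end (x,ẋ)=(0.556253, 1.178835)
phase 3: p=0.4627, T=0.290, ωT=0.844422, cosh=1.378219, sinh=0.948413; start (x,ẋ)=(0.556253, 1.178835) → end (x,ẋ)=(0.975599, 1.883048)
phase 4: p=0.6460, T=0.388, ωT=1.129778, cosh=1.709038, sinh=1.385933; start (x,ẋ)=(0.975599, 1.883048) → end (x,ẋ)=(2.105574, 4.548317)

x = 2.1056, ẋ = 4.5483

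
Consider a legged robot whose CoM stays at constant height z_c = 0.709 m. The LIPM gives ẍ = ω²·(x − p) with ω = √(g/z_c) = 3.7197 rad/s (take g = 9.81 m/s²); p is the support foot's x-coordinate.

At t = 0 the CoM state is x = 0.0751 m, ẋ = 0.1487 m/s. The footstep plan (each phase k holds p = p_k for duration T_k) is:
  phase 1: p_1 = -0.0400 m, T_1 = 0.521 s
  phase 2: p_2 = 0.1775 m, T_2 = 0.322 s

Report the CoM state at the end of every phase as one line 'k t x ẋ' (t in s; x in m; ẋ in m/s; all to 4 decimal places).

phase 1: p=-0.0400, T=0.521, ωT=1.937964, cosh=3.544296, sinh=3.400299; start (x,ẋ)=(0.075100, 0.148700) → end (x,ẋ)=(0.503880, 1.982832)
phase 2: p=0.1775, T=0.322, ωT=1.197743, cosh=1.807254, sinh=1.505379; start (x,ẋ)=(0.503880, 1.982832) → end (x,ẋ)=(1.569813, 5.411066)

1 0.5210 0.5039 1.9828
2 0.8430 1.5698 5.4111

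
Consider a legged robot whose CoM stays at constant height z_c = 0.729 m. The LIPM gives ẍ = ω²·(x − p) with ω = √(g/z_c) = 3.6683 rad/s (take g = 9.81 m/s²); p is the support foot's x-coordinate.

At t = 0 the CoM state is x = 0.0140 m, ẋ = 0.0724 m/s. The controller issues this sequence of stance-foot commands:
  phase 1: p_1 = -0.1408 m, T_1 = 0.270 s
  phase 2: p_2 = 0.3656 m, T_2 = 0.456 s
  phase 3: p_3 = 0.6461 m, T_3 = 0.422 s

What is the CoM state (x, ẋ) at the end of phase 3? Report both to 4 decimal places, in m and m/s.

phase 1: p=-0.1408, T=0.270, ωT=0.990441, cosh=1.531917, sinh=1.160504; start (x,ẋ)=(0.014000, 0.072400) → end (x,ẋ)=(0.119245, 0.769906)
phase 2: p=0.3656, T=0.456, ωT=1.672745, cosh=2.757250, sinh=2.569519; start (x,ẋ)=(0.119245, 0.769906) → end (x,ẋ)=(0.225632, -0.199257)
phase 3: p=0.6461, T=0.422, ωT=1.548023, cosh=2.457416, sinh=2.244747; start (x,ẋ)=(0.225632, -0.199257) → end (x,ẋ)=(-0.509097, -3.951966)

x = -0.5091, ẋ = -3.9520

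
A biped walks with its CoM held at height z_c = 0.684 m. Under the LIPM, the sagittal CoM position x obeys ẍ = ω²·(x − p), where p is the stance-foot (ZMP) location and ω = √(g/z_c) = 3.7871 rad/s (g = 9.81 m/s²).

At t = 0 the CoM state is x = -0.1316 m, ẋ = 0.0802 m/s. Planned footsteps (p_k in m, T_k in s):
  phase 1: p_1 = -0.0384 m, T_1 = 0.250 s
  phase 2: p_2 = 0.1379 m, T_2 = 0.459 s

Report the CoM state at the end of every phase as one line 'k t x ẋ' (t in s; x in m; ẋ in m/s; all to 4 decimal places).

phase 1: p=-0.0384, T=0.250, ωT=0.946775, cosh=1.482687, sinh=1.094697; start (x,ẋ)=(-0.131600, 0.080200) → end (x,ẋ)=(-0.153404, -0.267470)
phase 2: p=0.1379, T=0.459, ωT=1.738279, cosh=2.931684, sinh=2.755862; start (x,ẋ)=(-0.153404, -0.267470) → end (x,ẋ)=(-0.910748, -3.824396)

1 0.2500 -0.1534 -0.2675
2 0.7090 -0.9107 -3.8244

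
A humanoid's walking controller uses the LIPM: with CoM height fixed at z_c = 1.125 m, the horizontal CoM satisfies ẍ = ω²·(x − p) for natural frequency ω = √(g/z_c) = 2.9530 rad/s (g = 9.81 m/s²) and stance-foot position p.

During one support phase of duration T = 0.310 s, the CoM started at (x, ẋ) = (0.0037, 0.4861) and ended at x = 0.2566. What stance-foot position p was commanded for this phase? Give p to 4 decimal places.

ωT = 2.9530·0.310 = 0.915430; cosh(ωT) = 1.449097, sinh(ωT) = 1.048752
x(T) = p + (x₀−p)·cosh(ωT) + (ẋ₀/ω)·sinh(ωT) ⇒ p·(1 − cosh) = x(T) − x₀·cosh − (ẋ₀/ω)·sinh
numerator   = 0.2566 − (0.0037)·1.449097 − (0.4861/2.9530)·1.048752 = 0.078601
denominator = 1 − 1.449097 = -0.449097
p = 0.078601 / -0.449097 = -0.1750

p = -0.1750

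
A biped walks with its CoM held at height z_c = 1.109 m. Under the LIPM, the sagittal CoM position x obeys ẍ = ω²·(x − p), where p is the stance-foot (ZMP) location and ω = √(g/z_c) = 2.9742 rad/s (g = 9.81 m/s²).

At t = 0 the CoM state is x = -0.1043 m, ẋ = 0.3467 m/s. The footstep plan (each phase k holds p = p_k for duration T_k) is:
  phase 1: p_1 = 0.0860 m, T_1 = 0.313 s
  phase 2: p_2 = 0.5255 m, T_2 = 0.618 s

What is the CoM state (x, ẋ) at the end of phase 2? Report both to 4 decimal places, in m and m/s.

phase 1: p=0.0860, T=0.313, ωT=0.930925, cosh=1.465521, sinh=1.071332; start (x,ẋ)=(-0.104300, 0.346700) → end (x,ẋ)=(-0.068004, -0.098267)
phase 2: p=0.5255, T=0.618, ωT=1.838056, cosh=3.221717, sinh=3.062590; start (x,ẋ)=(-0.068004, -0.098267) → end (x,ẋ)=(-1.487791, -5.722677)

x = -1.4878, ẋ = -5.7227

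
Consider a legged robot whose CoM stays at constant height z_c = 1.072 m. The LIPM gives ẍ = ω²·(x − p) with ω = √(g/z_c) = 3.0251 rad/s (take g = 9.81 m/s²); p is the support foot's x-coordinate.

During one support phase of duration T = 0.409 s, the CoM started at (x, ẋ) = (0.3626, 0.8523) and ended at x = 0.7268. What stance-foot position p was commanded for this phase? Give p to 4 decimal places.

p = 0.4552

ωT = 3.0251·0.409 = 1.237266; cosh(ωT) = 1.868177, sinh(ωT) = 1.578001
x(T) = p + (x₀−p)·cosh(ωT) + (ẋ₀/ω)·sinh(ωT) ⇒ p·(1 − cosh) = x(T) − x₀·cosh − (ẋ₀/ω)·sinh
numerator   = 0.7268 − (0.3626)·1.868177 − (0.8523/3.0251)·1.578001 = -0.395191
denominator = 1 − 1.868177 = -0.868177
p = -0.395191 / -0.868177 = 0.4552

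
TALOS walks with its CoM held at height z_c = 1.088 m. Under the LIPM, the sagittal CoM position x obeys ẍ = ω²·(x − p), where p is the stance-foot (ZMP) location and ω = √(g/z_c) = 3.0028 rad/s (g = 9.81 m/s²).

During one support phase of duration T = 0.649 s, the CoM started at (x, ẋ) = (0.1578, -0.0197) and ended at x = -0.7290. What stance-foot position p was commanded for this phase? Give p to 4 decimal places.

ωT = 3.0028·0.649 = 1.948817; cosh(ωT) = 3.581411, sinh(ωT) = 3.438968
x(T) = p + (x₀−p)·cosh(ωT) + (ẋ₀/ω)·sinh(ωT) ⇒ p·(1 − cosh) = x(T) − x₀·cosh − (ẋ₀/ω)·sinh
numerator   = -0.7290 − (0.1578)·3.581411 − (-0.0197/3.0028)·3.438968 = -1.271585
denominator = 1 − 3.581411 = -2.581411
p = -1.271585 / -2.581411 = 0.4926

p = 0.4926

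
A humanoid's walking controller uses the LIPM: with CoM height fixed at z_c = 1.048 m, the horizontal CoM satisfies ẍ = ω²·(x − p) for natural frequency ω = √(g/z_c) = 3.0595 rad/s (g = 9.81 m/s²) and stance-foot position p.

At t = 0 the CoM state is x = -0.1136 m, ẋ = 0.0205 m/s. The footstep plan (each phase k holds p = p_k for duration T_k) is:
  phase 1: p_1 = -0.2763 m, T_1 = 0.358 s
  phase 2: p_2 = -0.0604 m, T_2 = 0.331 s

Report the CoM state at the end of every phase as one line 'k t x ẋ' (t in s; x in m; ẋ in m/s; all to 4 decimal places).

1 0.3580 0.0030 0.6950
2 0.6890 0.3099 1.3149

phase 1: p=-0.2763, T=0.358, ωT=1.095301, cosh=1.662261, sinh=1.327822; start (x,ẋ)=(-0.113600, 0.020500) → end (x,ẋ)=(0.003047, 0.695040)
phase 2: p=-0.0604, T=0.331, ωT=1.012695, cosh=1.558124, sinh=1.194885; start (x,ẋ)=(0.003047, 0.695040) → end (x,ẋ)=(0.309905, 1.314905)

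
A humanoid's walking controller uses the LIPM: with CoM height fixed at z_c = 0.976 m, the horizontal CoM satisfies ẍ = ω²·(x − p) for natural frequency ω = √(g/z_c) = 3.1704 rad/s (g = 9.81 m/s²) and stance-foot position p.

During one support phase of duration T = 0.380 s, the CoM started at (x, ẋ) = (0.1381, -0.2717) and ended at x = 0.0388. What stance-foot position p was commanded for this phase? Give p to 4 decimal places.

p = 0.1004

ωT = 3.1704·0.380 = 1.204752; cosh(ωT) = 1.817849, sinh(ωT) = 1.518083
x(T) = p + (x₀−p)·cosh(ωT) + (ẋ₀/ω)·sinh(ωT) ⇒ p·(1 − cosh) = x(T) − x₀·cosh − (ẋ₀/ω)·sinh
numerator   = 0.0388 − (0.1381)·1.817849 − (-0.2717/3.1704)·1.518083 = -0.082147
denominator = 1 − 1.817849 = -0.817849
p = -0.082147 / -0.817849 = 0.1004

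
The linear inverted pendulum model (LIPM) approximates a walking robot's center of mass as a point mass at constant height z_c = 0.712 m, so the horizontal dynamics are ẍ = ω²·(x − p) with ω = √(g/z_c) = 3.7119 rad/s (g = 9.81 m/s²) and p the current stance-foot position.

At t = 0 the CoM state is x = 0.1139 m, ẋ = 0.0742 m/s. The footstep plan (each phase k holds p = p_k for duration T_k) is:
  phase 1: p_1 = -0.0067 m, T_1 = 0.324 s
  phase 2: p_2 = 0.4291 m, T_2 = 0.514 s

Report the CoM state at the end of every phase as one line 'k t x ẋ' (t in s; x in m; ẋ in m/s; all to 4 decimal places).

1 0.3240 0.2424 0.8125
2 0.8380 0.5076 0.5146

phase 1: p=-0.0067, T=0.324, ωT=1.202656, cosh=1.814670, sinh=1.514275; start (x,ẋ)=(0.113900, 0.074200) → end (x,ẋ)=(0.242419, 0.812522)
phase 2: p=0.4291, T=0.514, ωT=1.907917, cosh=3.443712, sinh=3.295322; start (x,ẋ)=(0.242419, 0.812522) → end (x,ẋ)=(0.507560, 0.514628)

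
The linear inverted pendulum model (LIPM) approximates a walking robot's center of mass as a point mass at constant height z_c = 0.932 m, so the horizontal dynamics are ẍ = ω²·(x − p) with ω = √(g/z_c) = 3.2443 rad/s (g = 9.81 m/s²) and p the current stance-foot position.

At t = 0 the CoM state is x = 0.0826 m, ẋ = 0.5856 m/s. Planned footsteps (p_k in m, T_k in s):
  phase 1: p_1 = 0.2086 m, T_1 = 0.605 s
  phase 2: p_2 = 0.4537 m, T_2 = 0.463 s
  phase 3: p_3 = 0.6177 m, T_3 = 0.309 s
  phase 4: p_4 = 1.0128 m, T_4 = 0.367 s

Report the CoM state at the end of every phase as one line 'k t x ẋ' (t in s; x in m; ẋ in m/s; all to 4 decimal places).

phase 1: p=0.2086, T=0.605, ωT=1.962801, cosh=3.629854, sinh=3.489390; start (x,ẋ)=(0.082600, 0.585600) → end (x,ẋ)=(0.381077, 0.699244)
phase 2: p=0.4537, T=0.463, ωT=1.502111, cosh=2.356910, sinh=2.134250; start (x,ẋ)=(0.381077, 0.699244) → end (x,ẋ)=(0.742530, 1.145204)
phase 3: p=0.6177, T=0.309, ωT=1.002489, cosh=1.546010, sinh=1.179045; start (x,ẋ)=(0.742530, 1.145204) → end (x,ẋ)=(1.226878, 2.247992)
phase 4: p=1.0128, T=0.367, ωT=1.190658, cosh=1.796633, sinh=1.492612; start (x,ẋ)=(1.226878, 2.247992) → end (x,ẋ)=(2.431659, 5.075488)

1 0.6050 0.3811 0.6992
2 1.0680 0.7425 1.1452
3 1.3770 1.2269 2.2480
4 1.7440 2.4317 5.0755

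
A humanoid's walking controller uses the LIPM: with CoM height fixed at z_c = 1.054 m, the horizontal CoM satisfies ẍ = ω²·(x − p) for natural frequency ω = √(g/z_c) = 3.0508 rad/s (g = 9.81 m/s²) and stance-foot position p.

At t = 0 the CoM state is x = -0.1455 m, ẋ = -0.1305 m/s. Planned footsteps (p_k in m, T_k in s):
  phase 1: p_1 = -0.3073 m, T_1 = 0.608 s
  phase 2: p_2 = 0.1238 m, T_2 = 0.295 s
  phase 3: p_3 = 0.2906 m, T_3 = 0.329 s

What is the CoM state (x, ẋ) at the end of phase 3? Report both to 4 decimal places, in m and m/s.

x = 1.1086, ẋ = 2.8635

phase 1: p=-0.3073, T=0.608, ωT=1.854886, cosh=3.273721, sinh=3.117251; start (x,ẋ)=(-0.145500, -0.130500) → end (x,ẋ)=(0.089046, 1.111515)
phase 2: p=0.1238, T=0.295, ωT=0.899986, cosh=1.433072, sinh=1.026497; start (x,ẋ)=(0.089046, 1.111515) → end (x,ẋ)=(0.447984, 1.484043)
phase 3: p=0.2906, T=0.329, ωT=1.003713, cosh=1.547455, sinh=1.180939; start (x,ẋ)=(0.447984, 1.484043) → end (x,ẋ)=(1.108605, 2.863513)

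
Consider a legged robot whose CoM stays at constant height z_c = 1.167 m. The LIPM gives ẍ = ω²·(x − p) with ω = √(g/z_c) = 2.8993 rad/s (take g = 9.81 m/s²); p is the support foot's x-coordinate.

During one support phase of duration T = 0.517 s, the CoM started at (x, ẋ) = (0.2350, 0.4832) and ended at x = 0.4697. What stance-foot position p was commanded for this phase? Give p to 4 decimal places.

p = 0.3237

ωT = 2.8993·0.517 = 1.498938; cosh(ωT) = 2.350150, sinh(ωT) = 2.126783
x(T) = p + (x₀−p)·cosh(ωT) + (ẋ₀/ω)·sinh(ωT) ⇒ p·(1 − cosh) = x(T) − x₀·cosh − (ẋ₀/ω)·sinh
numerator   = 0.4697 − (0.2350)·2.350150 − (0.4832/2.8993)·2.126783 = -0.437037
denominator = 1 − 2.350150 = -1.350150
p = -0.437037 / -1.350150 = 0.3237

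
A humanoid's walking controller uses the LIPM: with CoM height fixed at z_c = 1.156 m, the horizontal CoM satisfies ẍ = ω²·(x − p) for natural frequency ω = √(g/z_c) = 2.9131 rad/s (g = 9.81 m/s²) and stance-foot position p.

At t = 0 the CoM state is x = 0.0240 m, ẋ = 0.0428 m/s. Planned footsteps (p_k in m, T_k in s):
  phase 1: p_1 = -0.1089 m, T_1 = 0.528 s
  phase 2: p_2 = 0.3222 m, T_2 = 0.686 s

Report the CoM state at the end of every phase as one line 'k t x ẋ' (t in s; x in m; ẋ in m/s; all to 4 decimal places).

phase 1: p=-0.1089, T=0.528, ωT=1.538117, cosh=2.435300, sinh=2.220514; start (x,ẋ)=(0.024000, 0.042800) → end (x,ẋ)=(0.247376, 0.963905)
phase 2: p=0.3222, T=0.686, ωT=1.998387, cosh=3.756349, sinh=3.620795; start (x,ẋ)=(0.247376, 0.963905) → end (x,ẋ)=(1.239206, 2.831537)

1 0.5280 0.2474 0.9639
2 1.2140 1.2392 2.8315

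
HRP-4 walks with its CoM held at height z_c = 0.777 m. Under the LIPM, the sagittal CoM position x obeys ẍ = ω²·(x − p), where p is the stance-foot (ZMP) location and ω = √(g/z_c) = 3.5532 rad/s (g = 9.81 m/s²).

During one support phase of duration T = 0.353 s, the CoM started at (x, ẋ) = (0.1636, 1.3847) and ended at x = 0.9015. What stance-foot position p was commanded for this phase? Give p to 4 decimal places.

ωT = 3.5532·0.353 = 1.254280; cosh(ωT) = 1.895297, sinh(ωT) = 1.610015
x(T) = p + (x₀−p)·cosh(ωT) + (ẋ₀/ω)·sinh(ωT) ⇒ p·(1 − cosh) = x(T) − x₀·cosh − (ẋ₀/ω)·sinh
numerator   = 0.9015 − (0.1636)·1.895297 − (1.3847/3.5532)·1.610015 = -0.036002
denominator = 1 − 1.895297 = -0.895297
p = -0.036002 / -0.895297 = 0.0402

p = 0.0402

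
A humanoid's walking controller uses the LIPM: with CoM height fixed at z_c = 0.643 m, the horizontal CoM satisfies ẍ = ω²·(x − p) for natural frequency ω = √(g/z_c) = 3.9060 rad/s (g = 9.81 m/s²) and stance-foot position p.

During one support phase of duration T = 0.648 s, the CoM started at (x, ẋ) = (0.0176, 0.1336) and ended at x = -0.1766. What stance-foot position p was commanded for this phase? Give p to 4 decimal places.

ωT = 3.9060·0.648 = 2.531088; cosh(ωT) = 6.323372, sinh(ωT) = 6.243800
x(T) = p + (x₀−p)·cosh(ωT) + (ẋ₀/ω)·sinh(ωT) ⇒ p·(1 − cosh) = x(T) − x₀·cosh − (ẋ₀/ω)·sinh
numerator   = -0.1766 − (0.0176)·6.323372 − (0.1336/3.9060)·6.243800 = -0.501453
denominator = 1 − 6.323372 = -5.323372
p = -0.501453 / -5.323372 = 0.0942

p = 0.0942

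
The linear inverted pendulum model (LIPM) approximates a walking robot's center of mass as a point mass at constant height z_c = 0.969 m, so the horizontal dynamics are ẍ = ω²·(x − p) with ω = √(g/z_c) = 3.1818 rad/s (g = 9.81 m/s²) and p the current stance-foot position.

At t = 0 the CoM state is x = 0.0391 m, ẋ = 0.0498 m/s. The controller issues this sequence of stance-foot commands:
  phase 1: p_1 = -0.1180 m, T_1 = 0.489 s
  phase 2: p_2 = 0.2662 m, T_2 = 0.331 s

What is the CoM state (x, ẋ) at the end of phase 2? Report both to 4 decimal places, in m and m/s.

phase 1: p=-0.1180, T=0.489, ωT=1.555900, cosh=2.475175, sinh=2.264176; start (x,ẋ)=(0.039100, 0.049800) → end (x,ẋ)=(0.306288, 1.255036)
phase 2: p=0.2662, T=0.331, ωT=1.053176, cosh=1.607785, sinh=1.258956; start (x,ẋ)=(0.306288, 1.255036) → end (x,ẋ)=(0.827238, 2.178410)

x = 0.8272, ẋ = 2.1784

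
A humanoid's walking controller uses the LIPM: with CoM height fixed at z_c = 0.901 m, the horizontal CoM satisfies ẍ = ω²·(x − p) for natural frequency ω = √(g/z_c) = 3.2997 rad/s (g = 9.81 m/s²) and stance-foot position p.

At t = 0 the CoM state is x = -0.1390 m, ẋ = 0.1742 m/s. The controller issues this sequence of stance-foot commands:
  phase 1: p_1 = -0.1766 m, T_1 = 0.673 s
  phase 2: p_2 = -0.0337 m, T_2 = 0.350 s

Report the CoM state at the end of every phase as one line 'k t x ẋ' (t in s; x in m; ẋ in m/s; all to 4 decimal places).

phase 1: p=-0.1766, T=0.673, ωT=2.220698, cosh=4.661147, sinh=4.552614; start (x,ẋ)=(-0.139000, 0.174200) → end (x,ẋ)=(0.239004, 1.376809)
phase 2: p=-0.0337, T=0.350, ωT=1.154895, cosh=1.744390, sinh=1.429300; start (x,ẋ)=(0.239004, 1.376809) → end (x,ẋ)=(1.038381, 3.687834)

1 0.6730 0.2390 1.3768
2 1.0230 1.0384 3.6878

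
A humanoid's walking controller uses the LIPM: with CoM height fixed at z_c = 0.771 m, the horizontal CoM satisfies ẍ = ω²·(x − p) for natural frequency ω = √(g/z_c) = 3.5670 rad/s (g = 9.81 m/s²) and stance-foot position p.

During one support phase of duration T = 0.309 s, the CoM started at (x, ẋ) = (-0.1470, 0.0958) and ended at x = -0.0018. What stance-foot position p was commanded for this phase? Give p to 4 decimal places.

ωT = 3.5670·0.309 = 1.102203; cosh(ωT) = 1.671465, sinh(ωT) = 1.339326
x(T) = p + (x₀−p)·cosh(ωT) + (ẋ₀/ω)·sinh(ωT) ⇒ p·(1 − cosh) = x(T) − x₀·cosh − (ẋ₀/ω)·sinh
numerator   = -0.0018 − (-0.1470)·1.671465 − (0.0958/3.5670)·1.339326 = 0.207935
denominator = 1 − 1.671465 = -0.671465
p = 0.207935 / -0.671465 = -0.3097

p = -0.3097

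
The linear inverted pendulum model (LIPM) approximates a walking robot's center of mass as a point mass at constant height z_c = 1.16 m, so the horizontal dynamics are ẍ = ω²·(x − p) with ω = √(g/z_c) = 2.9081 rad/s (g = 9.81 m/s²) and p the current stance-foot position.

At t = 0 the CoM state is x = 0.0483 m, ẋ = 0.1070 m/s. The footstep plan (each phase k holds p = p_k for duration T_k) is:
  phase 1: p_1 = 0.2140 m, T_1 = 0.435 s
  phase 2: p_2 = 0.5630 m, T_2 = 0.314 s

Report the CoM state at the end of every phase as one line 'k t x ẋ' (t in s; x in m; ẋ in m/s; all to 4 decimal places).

1 0.4350 -0.0429 -0.5810
2 0.7490 -0.5225 -2.6828

phase 1: p=0.2140, T=0.435, ωT=1.265024, cosh=1.912704, sinh=1.630472; start (x,ẋ)=(0.048300, 0.107000) → end (x,ẋ)=(-0.042944, -0.581020)
phase 2: p=0.5630, T=0.314, ωT=0.913143, cosh=1.446702, sinh=1.045442; start (x,ẋ)=(-0.042944, -0.581020) → end (x,ẋ)=(-0.522493, -2.682782)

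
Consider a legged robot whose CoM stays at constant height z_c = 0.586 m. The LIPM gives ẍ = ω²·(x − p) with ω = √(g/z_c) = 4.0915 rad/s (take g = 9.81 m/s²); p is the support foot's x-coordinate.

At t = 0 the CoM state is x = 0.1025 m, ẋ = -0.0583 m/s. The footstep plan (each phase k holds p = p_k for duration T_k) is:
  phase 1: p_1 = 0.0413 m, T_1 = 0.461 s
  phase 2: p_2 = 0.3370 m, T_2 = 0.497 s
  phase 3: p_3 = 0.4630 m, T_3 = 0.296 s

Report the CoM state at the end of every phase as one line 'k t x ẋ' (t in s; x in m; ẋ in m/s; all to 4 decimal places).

phase 1: p=0.0413, T=0.461, ωT=1.886181, cosh=3.372895, sinh=3.221246; start (x,ẋ)=(0.102500, -0.058300) → end (x,ẋ)=(0.201821, 0.609959)
phase 2: p=0.3370, T=0.497, ωT=2.033475, cosh=3.885738, sinh=3.754858; start (x,ẋ)=(0.201821, 0.609959) → end (x,ẋ)=(0.371505, 0.293395)
phase 3: p=0.4630, T=0.296, ωT=1.211084, cosh=1.827498, sinh=1.529624; start (x,ẋ)=(0.371505, 0.293395) → end (x,ẋ)=(0.405479, -0.036441)

1 0.4610 0.2018 0.6100
2 0.9580 0.3715 0.2934
3 1.2540 0.4055 -0.0364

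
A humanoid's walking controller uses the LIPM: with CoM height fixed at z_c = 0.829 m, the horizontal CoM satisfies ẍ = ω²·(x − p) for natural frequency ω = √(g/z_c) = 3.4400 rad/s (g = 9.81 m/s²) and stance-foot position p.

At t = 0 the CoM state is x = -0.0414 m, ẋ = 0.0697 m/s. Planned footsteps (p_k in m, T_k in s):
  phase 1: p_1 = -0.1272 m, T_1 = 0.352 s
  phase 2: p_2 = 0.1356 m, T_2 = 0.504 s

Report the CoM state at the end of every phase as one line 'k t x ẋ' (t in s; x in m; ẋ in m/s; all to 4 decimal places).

1 0.3520 0.0606 0.5787
2 0.8560 0.3779 0.9814

phase 1: p=-0.1272, T=0.352, ωT=1.210880, cosh=1.827186, sinh=1.529251; start (x,ẋ)=(-0.041400, 0.069700) → end (x,ẋ)=(0.060558, 0.578716)
phase 2: p=0.1356, T=0.504, ωT=1.733760, cosh=2.919261, sinh=2.742642; start (x,ẋ)=(0.060558, 0.578716) → end (x,ẋ)=(0.377931, 0.981423)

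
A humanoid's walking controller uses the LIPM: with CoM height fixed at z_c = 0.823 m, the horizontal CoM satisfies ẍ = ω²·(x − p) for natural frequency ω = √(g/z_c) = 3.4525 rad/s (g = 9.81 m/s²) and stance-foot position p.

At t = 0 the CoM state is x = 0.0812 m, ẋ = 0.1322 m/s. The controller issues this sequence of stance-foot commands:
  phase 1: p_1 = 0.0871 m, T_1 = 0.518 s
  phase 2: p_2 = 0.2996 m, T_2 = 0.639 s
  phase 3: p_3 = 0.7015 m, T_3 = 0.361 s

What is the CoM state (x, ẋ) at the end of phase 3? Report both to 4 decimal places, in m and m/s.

x = -0.3555, ẋ = -3.2264

phase 1: p=0.0871, T=0.518, ωT=1.788395, cosh=3.073538, sinh=2.906309; start (x,ẋ)=(0.081200, 0.132200) → end (x,ẋ)=(0.180252, 0.347121)
phase 2: p=0.2996, T=0.639, ωT=2.206148, cosh=4.595395, sinh=4.485271; start (x,ẋ)=(0.180252, 0.347121) → end (x,ẋ)=(0.202106, -0.252995)
phase 3: p=0.7015, T=0.361, ωT=1.246352, cosh=1.882593, sinh=1.595042; start (x,ẋ)=(0.202106, -0.252995) → end (x,ẋ)=(-0.355539, -3.226391)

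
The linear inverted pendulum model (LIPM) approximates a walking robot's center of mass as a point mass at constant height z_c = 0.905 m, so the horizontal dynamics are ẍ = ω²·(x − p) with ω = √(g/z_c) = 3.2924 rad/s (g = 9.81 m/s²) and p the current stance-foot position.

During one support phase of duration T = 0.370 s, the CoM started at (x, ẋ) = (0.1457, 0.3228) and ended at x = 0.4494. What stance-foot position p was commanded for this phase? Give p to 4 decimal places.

ωT = 3.2924·0.370 = 1.218188; cosh(ωT) = 1.838411, sinh(ωT) = 1.542645
x(T) = p + (x₀−p)·cosh(ωT) + (ẋ₀/ω)·sinh(ωT) ⇒ p·(1 − cosh) = x(T) − x₀·cosh − (ẋ₀/ω)·sinh
numerator   = 0.4494 − (0.1457)·1.838411 − (0.3228/3.2924)·1.542645 = 0.030297
denominator = 1 − 1.838411 = -0.838411
p = 0.030297 / -0.838411 = -0.0361

p = -0.0361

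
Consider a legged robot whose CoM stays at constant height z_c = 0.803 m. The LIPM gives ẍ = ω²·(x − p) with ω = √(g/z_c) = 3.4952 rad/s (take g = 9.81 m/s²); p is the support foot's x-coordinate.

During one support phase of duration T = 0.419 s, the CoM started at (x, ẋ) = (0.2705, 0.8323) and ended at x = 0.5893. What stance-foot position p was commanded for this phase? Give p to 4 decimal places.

p = 0.4024

ωT = 3.4952·0.419 = 1.464489; cosh(ωT) = 2.278264, sinh(ωT) = 2.047068
x(T) = p + (x₀−p)·cosh(ωT) + (ẋ₀/ω)·sinh(ωT) ⇒ p·(1 − cosh) = x(T) − x₀·cosh − (ẋ₀/ω)·sinh
numerator   = 0.5893 − (0.2705)·2.278264 − (0.8323/3.4952)·2.047068 = -0.514432
denominator = 1 − 2.278264 = -1.278264
p = -0.514432 / -1.278264 = 0.4024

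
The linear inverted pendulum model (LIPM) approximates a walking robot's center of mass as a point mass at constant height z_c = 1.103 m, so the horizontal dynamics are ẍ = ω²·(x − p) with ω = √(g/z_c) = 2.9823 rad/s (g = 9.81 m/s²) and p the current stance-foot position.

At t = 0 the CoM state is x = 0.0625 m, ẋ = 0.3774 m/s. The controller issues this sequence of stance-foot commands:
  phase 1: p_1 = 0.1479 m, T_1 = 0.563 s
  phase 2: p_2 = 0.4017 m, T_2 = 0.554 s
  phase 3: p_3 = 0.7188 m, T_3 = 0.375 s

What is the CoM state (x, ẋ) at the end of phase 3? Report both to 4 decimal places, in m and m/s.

phase 1: p=0.1479, T=0.563, ωT=1.679035, cosh=2.773467, sinh=2.586913; start (x,ẋ)=(0.062500, 0.377400) → end (x,ẋ)=(0.238411, 0.387850)
phase 2: p=0.4017, T=0.554, ωT=1.652194, cosh=2.705023, sinh=2.513394; start (x,ẋ)=(0.238411, 0.387850) → end (x,ẋ)=(0.286868, -0.174822)
phase 3: p=0.7188, T=0.375, ωT=1.118362, cosh=1.693327, sinh=1.366513; start (x,ẋ)=(0.286868, -0.174822) → end (x,ẋ)=(-0.092707, -2.056306)

x = -0.0927, ẋ = -2.0563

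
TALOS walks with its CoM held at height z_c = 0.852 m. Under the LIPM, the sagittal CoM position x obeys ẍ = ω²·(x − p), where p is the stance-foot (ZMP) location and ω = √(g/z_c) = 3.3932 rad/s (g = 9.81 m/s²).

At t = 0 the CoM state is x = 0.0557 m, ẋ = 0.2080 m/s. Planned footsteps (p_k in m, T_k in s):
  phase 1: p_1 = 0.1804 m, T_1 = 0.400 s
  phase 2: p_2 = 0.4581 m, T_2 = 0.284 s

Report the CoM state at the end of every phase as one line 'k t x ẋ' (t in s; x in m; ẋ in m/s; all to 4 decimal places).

1 0.4000 0.0333 -0.3367
2 0.6840 -0.2908 -2.1199

phase 1: p=0.1804, T=0.400, ωT=1.357280, cosh=2.071485, sinh=1.814125; start (x,ẋ)=(0.055700, 0.208000) → end (x,ẋ)=(0.033290, -0.336746)
phase 2: p=0.4581, T=0.284, ωT=0.963669, cosh=1.501393, sinh=1.119903; start (x,ẋ)=(0.033290, -0.336746) → end (x,ẋ)=(-0.290847, -2.119888)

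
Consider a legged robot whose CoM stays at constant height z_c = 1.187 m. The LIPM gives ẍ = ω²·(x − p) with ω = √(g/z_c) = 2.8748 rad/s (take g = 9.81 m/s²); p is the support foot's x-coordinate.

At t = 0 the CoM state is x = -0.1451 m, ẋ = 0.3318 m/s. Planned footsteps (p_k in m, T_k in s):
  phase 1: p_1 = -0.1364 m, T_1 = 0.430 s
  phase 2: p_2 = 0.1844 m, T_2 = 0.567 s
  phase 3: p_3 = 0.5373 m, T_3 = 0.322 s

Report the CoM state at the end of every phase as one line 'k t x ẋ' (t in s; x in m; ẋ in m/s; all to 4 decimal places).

1 0.4300 0.0293 0.5799
2 0.9970 0.2683 0.4421
3 1.3190 0.3081 -0.1773

phase 1: p=-0.1364, T=0.430, ωT=1.236164, cosh=1.866440, sinh=1.575943; start (x,ẋ)=(-0.145100, 0.331800) → end (x,ẋ)=(0.029252, 0.579869)
phase 2: p=0.1844, T=0.567, ωT=1.630012, cosh=2.649931, sinh=2.454003; start (x,ẋ)=(0.029252, 0.579869) → end (x,ẋ)=(0.268260, 0.442081)
phase 3: p=0.5373, T=0.322, ωT=0.925686, cosh=1.459929, sinh=1.063669; start (x,ẋ)=(0.268260, 0.442081) → end (x,ẋ)=(0.308090, -0.177272)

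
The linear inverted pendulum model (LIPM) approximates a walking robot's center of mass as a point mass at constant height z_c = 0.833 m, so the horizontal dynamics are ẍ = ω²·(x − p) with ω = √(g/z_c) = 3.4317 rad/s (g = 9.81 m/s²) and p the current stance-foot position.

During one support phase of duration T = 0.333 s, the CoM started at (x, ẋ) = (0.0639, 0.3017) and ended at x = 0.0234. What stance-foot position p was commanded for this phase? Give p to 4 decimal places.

p = 0.2899

ωT = 3.4317·0.333 = 1.142756; cosh(ωT) = 1.727168, sinh(ωT) = 1.408230
x(T) = p + (x₀−p)·cosh(ωT) + (ẋ₀/ω)·sinh(ωT) ⇒ p·(1 − cosh) = x(T) − x₀·cosh − (ẋ₀/ω)·sinh
numerator   = 0.0234 − (0.0639)·1.727168 − (0.3017/3.4317)·1.408230 = -0.210771
denominator = 1 − 1.727168 = -0.727168
p = -0.210771 / -0.727168 = 0.2899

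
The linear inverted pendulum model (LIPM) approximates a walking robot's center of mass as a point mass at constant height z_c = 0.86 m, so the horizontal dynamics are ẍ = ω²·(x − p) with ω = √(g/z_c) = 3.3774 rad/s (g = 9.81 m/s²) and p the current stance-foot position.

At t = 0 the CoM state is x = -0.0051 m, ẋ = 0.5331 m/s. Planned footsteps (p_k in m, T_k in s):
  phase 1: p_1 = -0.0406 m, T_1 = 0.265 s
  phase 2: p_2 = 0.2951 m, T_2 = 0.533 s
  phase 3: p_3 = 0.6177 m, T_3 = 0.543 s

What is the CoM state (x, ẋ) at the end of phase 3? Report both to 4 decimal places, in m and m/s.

x = 2.1804, ẋ = 5.4862

phase 1: p=-0.0406, T=0.265, ωT=0.895011, cosh=1.427983, sinh=1.019380; start (x,ẋ)=(-0.005100, 0.533100) → end (x,ẋ)=(0.170996, 0.883479)
phase 2: p=0.2951, T=0.533, ωT=1.800154, cosh=3.107927, sinh=2.942653; start (x,ẋ)=(0.170996, 0.883479) → end (x,ẋ)=(0.679148, 1.512375)
phase 3: p=0.6177, T=0.543, ωT=1.833928, cosh=3.209104, sinh=3.049319; start (x,ẋ)=(0.679148, 1.512375) → end (x,ẋ)=(2.180357, 5.486212)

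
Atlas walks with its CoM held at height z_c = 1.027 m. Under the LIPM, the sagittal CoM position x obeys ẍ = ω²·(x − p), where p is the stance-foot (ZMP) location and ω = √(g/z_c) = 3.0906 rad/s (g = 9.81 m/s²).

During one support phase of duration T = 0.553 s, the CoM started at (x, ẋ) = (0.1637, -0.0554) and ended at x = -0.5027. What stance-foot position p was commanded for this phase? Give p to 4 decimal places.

p = 0.4976

ωT = 3.0906·0.553 = 1.709102; cosh(ωT) = 2.852513, sinh(ωT) = 2.671485
x(T) = p + (x₀−p)·cosh(ωT) + (ẋ₀/ω)·sinh(ωT) ⇒ p·(1 − cosh) = x(T) − x₀·cosh − (ẋ₀/ω)·sinh
numerator   = -0.5027 − (0.1637)·2.852513 − (-0.0554/3.0906)·2.671485 = -0.921769
denominator = 1 − 2.852513 = -1.852513
p = -0.921769 / -1.852513 = 0.4976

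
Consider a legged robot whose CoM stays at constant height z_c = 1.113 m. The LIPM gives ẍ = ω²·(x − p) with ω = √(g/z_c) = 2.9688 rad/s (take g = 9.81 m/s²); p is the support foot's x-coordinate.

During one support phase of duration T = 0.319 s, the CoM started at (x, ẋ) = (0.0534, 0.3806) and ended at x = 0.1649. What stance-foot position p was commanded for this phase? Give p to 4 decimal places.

p = 0.1132

ωT = 2.9688·0.319 = 0.947047; cosh(ωT) = 1.482985, sinh(ωT) = 1.095101
x(T) = p + (x₀−p)·cosh(ωT) + (ẋ₀/ω)·sinh(ωT) ⇒ p·(1 − cosh) = x(T) − x₀·cosh − (ẋ₀/ω)·sinh
numerator   = 0.1649 − (0.0534)·1.482985 − (0.3806/2.9688)·1.095101 = -0.054683
denominator = 1 − 1.482985 = -0.482985
p = -0.054683 / -0.482985 = 0.1132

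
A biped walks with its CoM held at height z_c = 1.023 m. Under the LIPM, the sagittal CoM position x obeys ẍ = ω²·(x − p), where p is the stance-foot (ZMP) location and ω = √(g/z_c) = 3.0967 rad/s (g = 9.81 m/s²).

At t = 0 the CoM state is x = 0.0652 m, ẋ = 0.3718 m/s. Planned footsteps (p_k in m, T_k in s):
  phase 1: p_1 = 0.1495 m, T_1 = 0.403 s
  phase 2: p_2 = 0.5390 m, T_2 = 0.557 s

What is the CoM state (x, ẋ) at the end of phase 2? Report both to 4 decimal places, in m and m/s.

phase 1: p=0.1495, T=0.403, ωT=1.247970, cosh=1.885176, sinh=1.598089; start (x,ẋ)=(0.065200, 0.371800) → end (x,ẋ)=(0.182451, 0.283724)
phase 2: p=0.5390, T=0.557, ωT=1.724862, cosh=2.894972, sinh=2.716774; start (x,ẋ)=(0.182451, 0.283724) → end (x,ẋ)=(-0.244283, -2.178281)

x = -0.2443, ẋ = -2.1783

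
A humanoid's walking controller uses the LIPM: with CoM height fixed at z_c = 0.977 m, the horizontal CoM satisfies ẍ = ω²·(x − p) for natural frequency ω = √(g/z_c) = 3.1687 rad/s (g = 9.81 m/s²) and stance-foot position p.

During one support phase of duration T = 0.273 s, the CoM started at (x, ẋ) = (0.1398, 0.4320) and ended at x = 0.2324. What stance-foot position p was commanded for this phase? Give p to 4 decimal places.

p = 0.2418

ωT = 3.1687·0.273 = 0.865055; cosh(ωT) = 1.398083, sinh(ωT) = 0.977054
x(T) = p + (x₀−p)·cosh(ωT) + (ẋ₀/ω)·sinh(ωT) ⇒ p·(1 − cosh) = x(T) − x₀·cosh − (ẋ₀/ω)·sinh
numerator   = 0.2324 − (0.1398)·1.398083 − (0.4320/3.1687)·0.977054 = -0.096257
denominator = 1 − 1.398083 = -0.398083
p = -0.096257 / -0.398083 = 0.2418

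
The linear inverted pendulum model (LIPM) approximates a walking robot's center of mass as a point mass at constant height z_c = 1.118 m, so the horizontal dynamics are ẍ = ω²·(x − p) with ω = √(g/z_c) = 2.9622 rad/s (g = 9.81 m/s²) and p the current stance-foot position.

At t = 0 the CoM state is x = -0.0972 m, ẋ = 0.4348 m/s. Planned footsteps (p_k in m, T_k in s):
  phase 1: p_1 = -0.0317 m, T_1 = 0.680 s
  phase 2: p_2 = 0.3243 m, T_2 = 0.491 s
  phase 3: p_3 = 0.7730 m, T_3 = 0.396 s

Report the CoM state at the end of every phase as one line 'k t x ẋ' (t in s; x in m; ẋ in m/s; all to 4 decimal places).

1 0.6800 0.2588 0.9443
2 1.1710 0.8216 1.7391
3 1.5670 1.7170 3.2898

phase 1: p=-0.0317, T=0.680, ωT=2.014296, cosh=3.814432, sinh=3.681017; start (x,ẋ)=(-0.097200, 0.434800) → end (x,ẋ)=(0.258765, 0.944309)
phase 2: p=0.3243, T=0.491, ωT=1.454440, cosh=2.257808, sinh=2.024277; start (x,ẋ)=(0.258765, 0.944309) → end (x,ẋ)=(0.821646, 1.739098)
phase 3: p=0.7730, T=0.396, ωT=1.173031, cosh=1.770601, sinh=1.461173; start (x,ẋ)=(0.821646, 1.739098) → end (x,ẋ)=(1.716982, 3.289802)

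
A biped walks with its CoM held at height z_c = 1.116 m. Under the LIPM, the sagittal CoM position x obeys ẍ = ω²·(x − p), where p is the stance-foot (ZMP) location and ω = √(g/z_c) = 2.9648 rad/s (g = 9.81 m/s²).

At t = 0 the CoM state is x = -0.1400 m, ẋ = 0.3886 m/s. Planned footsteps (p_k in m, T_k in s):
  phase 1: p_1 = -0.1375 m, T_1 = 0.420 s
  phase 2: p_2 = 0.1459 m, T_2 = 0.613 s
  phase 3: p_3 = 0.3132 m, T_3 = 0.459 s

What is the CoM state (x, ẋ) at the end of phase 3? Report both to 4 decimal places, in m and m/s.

x = 1.9179, ẋ = 4.9244

phase 1: p=-0.1375, T=0.420, ωT=1.245216, cosh=1.880782, sinh=1.592903; start (x,ẋ)=(-0.140000, 0.388600) → end (x,ẋ)=(0.066582, 0.719065)
phase 2: p=0.1459, T=0.613, ωT=1.817422, cosh=3.159207, sinh=2.996763; start (x,ẋ)=(0.066582, 0.719065) → end (x,ẋ)=(0.622135, 1.566950)
phase 3: p=0.3132, T=0.459, ωT=1.360843, cosh=2.077962, sinh=1.821518; start (x,ẋ)=(0.622135, 1.566950) → end (x,ẋ)=(1.917860, 4.924445)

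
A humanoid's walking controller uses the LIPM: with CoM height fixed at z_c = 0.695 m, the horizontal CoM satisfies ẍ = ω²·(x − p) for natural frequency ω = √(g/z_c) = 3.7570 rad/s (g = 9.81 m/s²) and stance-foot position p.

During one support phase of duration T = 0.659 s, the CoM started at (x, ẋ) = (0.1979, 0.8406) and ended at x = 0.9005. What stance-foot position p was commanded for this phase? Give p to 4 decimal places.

ωT = 3.7570·0.659 = 2.475863; cosh(ωT) = 5.988028, sinh(ωT) = 5.903938
x(T) = p + (x₀−p)·cosh(ωT) + (ẋ₀/ω)·sinh(ωT) ⇒ p·(1 − cosh) = x(T) − x₀·cosh − (ẋ₀/ω)·sinh
numerator   = 0.9005 − (0.1979)·5.988028 − (0.8406/3.7570)·5.903938 = -1.605492
denominator = 1 − 5.988028 = -4.988028
p = -1.605492 / -4.988028 = 0.3219

p = 0.3219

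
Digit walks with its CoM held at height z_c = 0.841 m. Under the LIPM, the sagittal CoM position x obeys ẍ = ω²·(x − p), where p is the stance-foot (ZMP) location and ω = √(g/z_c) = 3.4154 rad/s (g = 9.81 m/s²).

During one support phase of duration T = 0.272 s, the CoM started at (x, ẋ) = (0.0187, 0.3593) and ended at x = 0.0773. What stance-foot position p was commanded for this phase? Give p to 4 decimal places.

ωT = 3.4154·0.272 = 0.928989; cosh(ωT) = 1.463450, sinh(ωT) = 1.068497
x(T) = p + (x₀−p)·cosh(ωT) + (ẋ₀/ω)·sinh(ωT) ⇒ p·(1 − cosh) = x(T) − x₀·cosh − (ẋ₀/ω)·sinh
numerator   = 0.0773 − (0.0187)·1.463450 − (0.3593/3.4154)·1.068497 = -0.062472
denominator = 1 − 1.463450 = -0.463450
p = -0.062472 / -0.463450 = 0.1348

p = 0.1348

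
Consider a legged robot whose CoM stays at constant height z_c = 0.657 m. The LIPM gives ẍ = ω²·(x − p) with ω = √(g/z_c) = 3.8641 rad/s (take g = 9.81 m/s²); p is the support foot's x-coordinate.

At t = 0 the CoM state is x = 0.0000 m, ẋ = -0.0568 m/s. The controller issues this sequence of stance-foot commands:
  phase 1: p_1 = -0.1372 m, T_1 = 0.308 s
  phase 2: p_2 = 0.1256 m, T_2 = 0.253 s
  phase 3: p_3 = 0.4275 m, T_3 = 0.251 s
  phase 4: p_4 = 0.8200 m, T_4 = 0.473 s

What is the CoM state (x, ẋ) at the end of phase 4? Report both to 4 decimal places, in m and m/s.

x = 0.1307, ẋ = -2.3295

phase 1: p=-0.1372, T=0.308, ωT=1.190143, cosh=1.795864, sinh=1.491686; start (x,ẋ)=(0.000000, -0.056800) → end (x,ẋ)=(0.087266, 0.688819)
phase 2: p=0.1256, T=0.253, ωT=0.977617, cosh=1.517161, sinh=1.140954; start (x,ẋ)=(0.087266, 0.688819) → end (x,ẋ)=(0.270829, 0.876043)
phase 3: p=0.4275, T=0.251, ωT=0.969889, cosh=1.508389, sinh=1.129263; start (x,ẋ)=(0.270829, 0.876043) → end (x,ẋ)=(0.447198, 0.637763)
phase 4: p=0.8200, T=0.473, ωT=1.827719, cosh=3.190233, sinh=3.029453; start (x,ẋ)=(0.447198, 0.637763) → end (x,ẋ)=(0.130679, -2.329453)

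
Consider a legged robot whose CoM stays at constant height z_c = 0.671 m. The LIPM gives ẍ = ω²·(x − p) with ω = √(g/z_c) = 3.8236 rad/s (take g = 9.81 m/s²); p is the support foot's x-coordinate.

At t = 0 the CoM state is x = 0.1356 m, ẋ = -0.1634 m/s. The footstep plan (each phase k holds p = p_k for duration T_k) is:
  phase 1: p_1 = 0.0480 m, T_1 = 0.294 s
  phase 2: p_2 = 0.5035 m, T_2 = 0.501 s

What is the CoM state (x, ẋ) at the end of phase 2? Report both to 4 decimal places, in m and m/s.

x = -0.6048, ẋ = -4.0049

phase 1: p=0.0480, T=0.294, ωT=1.124138, cosh=1.701248, sinh=1.376316; start (x,ẋ)=(0.135600, -0.163400) → end (x,ẋ)=(0.138213, 0.183009)
phase 2: p=0.5035, T=0.501, ωT=1.915624, cosh=3.469211, sinh=3.321961; start (x,ẋ)=(0.138213, 0.183009) → end (x,ẋ)=(-0.604758, -4.004922)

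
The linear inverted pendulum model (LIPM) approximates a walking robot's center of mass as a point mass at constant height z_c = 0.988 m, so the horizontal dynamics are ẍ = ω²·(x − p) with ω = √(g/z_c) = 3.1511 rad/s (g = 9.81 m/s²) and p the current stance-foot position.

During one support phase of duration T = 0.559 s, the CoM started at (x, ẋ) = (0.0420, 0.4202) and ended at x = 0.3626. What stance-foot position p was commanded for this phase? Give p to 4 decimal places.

ωT = 3.1511·0.559 = 1.761465; cosh(ωT) = 2.996376, sinh(ωT) = 2.824583
x(T) = p + (x₀−p)·cosh(ωT) + (ẋ₀/ω)·sinh(ωT) ⇒ p·(1 − cosh) = x(T) − x₀·cosh − (ẋ₀/ω)·sinh
numerator   = 0.3626 − (0.0420)·2.996376 − (0.4202/3.1511)·2.824583 = -0.139907
denominator = 1 − 2.996376 = -1.996376
p = -0.139907 / -1.996376 = 0.0701

p = 0.0701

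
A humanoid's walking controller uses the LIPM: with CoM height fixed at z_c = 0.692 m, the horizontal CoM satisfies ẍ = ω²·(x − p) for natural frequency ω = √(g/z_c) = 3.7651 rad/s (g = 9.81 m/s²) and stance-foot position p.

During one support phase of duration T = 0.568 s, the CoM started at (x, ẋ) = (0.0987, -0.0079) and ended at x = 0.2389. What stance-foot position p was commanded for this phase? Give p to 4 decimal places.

p = 0.0536

ωT = 3.7651·0.568 = 2.138577; cosh(ωT) = 4.302586, sinh(ωT) = 4.184764
x(T) = p + (x₀−p)·cosh(ωT) + (ẋ₀/ω)·sinh(ωT) ⇒ p·(1 − cosh) = x(T) − x₀·cosh − (ẋ₀/ω)·sinh
numerator   = 0.2389 − (0.0987)·4.302586 − (-0.0079/3.7651)·4.184764 = -0.176985
denominator = 1 − 4.302586 = -3.302586
p = -0.176985 / -3.302586 = 0.0536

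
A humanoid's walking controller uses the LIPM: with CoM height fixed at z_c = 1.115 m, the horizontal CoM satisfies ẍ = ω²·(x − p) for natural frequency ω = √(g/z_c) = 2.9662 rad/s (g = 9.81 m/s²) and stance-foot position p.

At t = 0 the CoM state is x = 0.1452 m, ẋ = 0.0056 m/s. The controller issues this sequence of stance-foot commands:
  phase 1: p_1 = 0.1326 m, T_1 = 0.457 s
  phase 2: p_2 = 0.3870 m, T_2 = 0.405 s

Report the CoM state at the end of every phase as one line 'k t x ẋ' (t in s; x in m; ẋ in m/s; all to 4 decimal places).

phase 1: p=0.1326, T=0.457, ωT=1.355553, cosh=2.068356, sinh=1.810551; start (x,ẋ)=(0.145200, 0.005600) → end (x,ẋ)=(0.162079, 0.079251)
phase 2: p=0.3870, T=0.405, ωT=1.201311, cosh=1.812636, sinh=1.511836; start (x,ẋ)=(0.162079, 0.079251) → end (x,ẋ)=(0.019694, -0.864983)

1 0.4570 0.1621 0.0793
2 0.8620 0.0197 -0.8650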